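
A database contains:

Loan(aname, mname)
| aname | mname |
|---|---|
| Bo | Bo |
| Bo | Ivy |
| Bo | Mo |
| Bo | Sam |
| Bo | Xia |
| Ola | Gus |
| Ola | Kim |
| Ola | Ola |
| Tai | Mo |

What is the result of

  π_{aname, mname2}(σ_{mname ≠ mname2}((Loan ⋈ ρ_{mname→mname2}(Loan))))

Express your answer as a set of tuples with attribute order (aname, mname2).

{(Bo, Bo), (Bo, Ivy), (Bo, Mo), (Bo, Sam), (Bo, Xia), (Ola, Gus), (Ola, Kim), (Ola, Ola)}

ρ[mname→mname2]: schema becomes (aname, mname2); tuples unchanged.
Joining Loan and ρ_{mname→mname2}(Loan) on aname yields {(Bo, Bo, Bo), (Bo, Bo, Ivy), (Bo, Bo, Mo), (Bo, Bo, Sam), (Bo, Bo, Xia), (Bo, Ivy, Bo), (Bo, Ivy, Ivy), (Bo, Ivy, Mo), (Bo, Ivy, Sam), (Bo, Ivy, Xia), (Bo, Mo, Bo), (Bo, Mo, Ivy), (Bo, Mo, Mo), (Bo, Mo, Sam), (Bo, Mo, Xia), (Bo, Sam, Bo), (Bo, Sam, Ivy), (Bo, Sam, Mo), (Bo, Sam, Sam), (Bo, Sam, Xia), (Bo, Xia, Bo), (Bo, Xia, Ivy), (Bo, Xia, Mo), (Bo, Xia, Sam), (Bo, Xia, Xia), (Ola, Gus, Gus), (Ola, Gus, Kim), (Ola, Gus, Ola), (Ola, Kim, Gus), (Ola, Kim, Kim), (Ola, Kim, Ola), (Ola, Ola, Gus), (Ola, Ola, Kim), (Ola, Ola, Ola), (Tai, Mo, Mo)}.
σ[mname ≠ mname2]: keep tuples satisfying mname ≠ mname2 → {(Bo, Bo, Ivy), (Bo, Bo, Mo), (Bo, Bo, Sam), (Bo, Bo, Xia), (Bo, Ivy, Bo), (Bo, Ivy, Mo), (Bo, Ivy, Sam), (Bo, Ivy, Xia), (Bo, Mo, Bo), (Bo, Mo, Ivy), (Bo, Mo, Sam), (Bo, Mo, Xia), (Bo, Sam, Bo), (Bo, Sam, Ivy), (Bo, Sam, Mo), (Bo, Sam, Xia), (Bo, Xia, Bo), (Bo, Xia, Ivy), (Bo, Xia, Mo), (Bo, Xia, Sam), (Ola, Gus, Kim), (Ola, Gus, Ola), (Ola, Kim, Gus), (Ola, Kim, Ola), (Ola, Ola, Gus), (Ola, Ola, Kim)}
Keep only column(s) aname, mname2 (18 duplicate(s) eliminated): {(Bo, Bo), (Bo, Ivy), (Bo, Mo), (Bo, Sam), (Bo, Xia), (Ola, Gus), (Ola, Kim), (Ola, Ola)}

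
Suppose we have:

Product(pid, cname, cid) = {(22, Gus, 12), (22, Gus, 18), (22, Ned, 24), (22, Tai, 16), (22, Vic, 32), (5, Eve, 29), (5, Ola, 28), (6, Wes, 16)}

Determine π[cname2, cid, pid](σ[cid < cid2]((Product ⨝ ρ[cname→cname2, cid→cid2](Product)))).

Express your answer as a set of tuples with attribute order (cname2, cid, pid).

{(Eve, 28, 5), (Gus, 12, 22), (Gus, 16, 22), (Ned, 12, 22), (Ned, 16, 22), (Ned, 18, 22), (Tai, 12, 22), (Vic, 12, 22), (Vic, 16, 22), (Vic, 18, 22), (Vic, 24, 22)}

ρ[cname→cname2, cid→cid2]: schema becomes (pid, cname2, cid2); tuples unchanged.
Natural join on pid: {(22, Gus, 12, Gus, 12), (22, Gus, 12, Gus, 18), (22, Gus, 12, Ned, 24), (22, Gus, 12, Tai, 16), (22, Gus, 12, Vic, 32), (22, Gus, 18, Gus, 12), (22, Gus, 18, Gus, 18), (22, Gus, 18, Ned, 24), (22, Gus, 18, Tai, 16), (22, Gus, 18, Vic, 32), (22, Ned, 24, Gus, 12), (22, Ned, 24, Gus, 18), (22, Ned, 24, Ned, 24), (22, Ned, 24, Tai, 16), (22, Ned, 24, Vic, 32), (22, Tai, 16, Gus, 12), (22, Tai, 16, Gus, 18), (22, Tai, 16, Ned, 24), (22, Tai, 16, Tai, 16), (22, Tai, 16, Vic, 32), (22, Vic, 32, Gus, 12), (22, Vic, 32, Gus, 18), (22, Vic, 32, Ned, 24), (22, Vic, 32, Tai, 16), (22, Vic, 32, Vic, 32), (5, Eve, 29, Eve, 29), (5, Eve, 29, Ola, 28), (5, Ola, 28, Eve, 29), (5, Ola, 28, Ola, 28), (6, Wes, 16, Wes, 16)}
σ[cid < cid2]: keep tuples satisfying cid < cid2 → {(22, Gus, 12, Gus, 18), (22, Gus, 12, Ned, 24), (22, Gus, 12, Tai, 16), (22, Gus, 12, Vic, 32), (22, Gus, 18, Ned, 24), (22, Gus, 18, Vic, 32), (22, Ned, 24, Vic, 32), (22, Tai, 16, Gus, 18), (22, Tai, 16, Ned, 24), (22, Tai, 16, Vic, 32), (5, Ola, 28, Eve, 29)}
π_{cname2, cid, pid} gives {(Eve, 28, 5), (Gus, 12, 22), (Gus, 16, 22), (Ned, 12, 22), (Ned, 16, 22), (Ned, 18, 22), (Tai, 12, 22), (Vic, 12, 22), (Vic, 16, 22), (Vic, 18, 22), (Vic, 24, 22)}.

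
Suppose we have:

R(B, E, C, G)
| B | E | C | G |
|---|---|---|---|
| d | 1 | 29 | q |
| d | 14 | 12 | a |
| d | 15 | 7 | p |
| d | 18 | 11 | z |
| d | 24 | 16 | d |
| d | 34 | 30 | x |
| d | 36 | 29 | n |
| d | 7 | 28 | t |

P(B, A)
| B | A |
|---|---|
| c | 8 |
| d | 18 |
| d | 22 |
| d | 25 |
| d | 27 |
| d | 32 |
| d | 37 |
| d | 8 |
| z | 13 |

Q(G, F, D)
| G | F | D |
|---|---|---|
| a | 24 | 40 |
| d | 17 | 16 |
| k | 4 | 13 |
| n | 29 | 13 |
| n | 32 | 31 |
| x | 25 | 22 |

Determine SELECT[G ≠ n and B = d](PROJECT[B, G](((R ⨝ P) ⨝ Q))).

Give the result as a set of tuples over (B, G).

Natural join on B: {(d, 1, 29, q, 18), (d, 1, 29, q, 22), (d, 1, 29, q, 25), (d, 1, 29, q, 27), (d, 1, 29, q, 32), (d, 1, 29, q, 37), (d, 1, 29, q, 8), (d, 14, 12, a, 18), (d, 14, 12, a, 22), (d, 14, 12, a, 25), (d, 14, 12, a, 27), (d, 14, 12, a, 32), (d, 14, 12, a, 37), (d, 14, 12, a, 8), (d, 15, 7, p, 18), (d, 15, 7, p, 22), (d, 15, 7, p, 25), (d, 15, 7, p, 27), (d, 15, 7, p, 32), (d, 15, 7, p, 37), (d, 15, 7, p, 8), (d, 18, 11, z, 18), (d, 18, 11, z, 22), (d, 18, 11, z, 25), (d, 18, 11, z, 27), (d, 18, 11, z, 32), (d, 18, 11, z, 37), (d, 18, 11, z, 8), (d, 24, 16, d, 18), (d, 24, 16, d, 22), (d, 24, 16, d, 25), (d, 24, 16, d, 27), (d, 24, 16, d, 32), (d, 24, 16, d, 37), (d, 24, 16, d, 8), (d, 34, 30, x, 18), (d, 34, 30, x, 22), (d, 34, 30, x, 25), (d, 34, 30, x, 27), (d, 34, 30, x, 32), (d, 34, 30, x, 37), (d, 34, 30, x, 8), (d, 36, 29, n, 18), (d, 36, 29, n, 22), (d, 36, 29, n, 25), (d, 36, 29, n, 27), (d, 36, 29, n, 32), (d, 36, 29, n, 37), (d, 36, 29, n, 8), (d, 7, 28, t, 18), (d, 7, 28, t, 22), (d, 7, 28, t, 25), (d, 7, 28, t, 27), (d, 7, 28, t, 32), (d, 7, 28, t, 37), (d, 7, 28, t, 8)}
Natural join on G: {(d, 14, 12, a, 18, 24, 40), (d, 14, 12, a, 22, 24, 40), (d, 14, 12, a, 25, 24, 40), (d, 14, 12, a, 27, 24, 40), (d, 14, 12, a, 32, 24, 40), (d, 14, 12, a, 37, 24, 40), (d, 14, 12, a, 8, 24, 40), (d, 24, 16, d, 18, 17, 16), (d, 24, 16, d, 22, 17, 16), (d, 24, 16, d, 25, 17, 16), (d, 24, 16, d, 27, 17, 16), (d, 24, 16, d, 32, 17, 16), (d, 24, 16, d, 37, 17, 16), (d, 24, 16, d, 8, 17, 16), (d, 34, 30, x, 18, 25, 22), (d, 34, 30, x, 22, 25, 22), (d, 34, 30, x, 25, 25, 22), (d, 34, 30, x, 27, 25, 22), (d, 34, 30, x, 32, 25, 22), (d, 34, 30, x, 37, 25, 22), (d, 34, 30, x, 8, 25, 22), (d, 36, 29, n, 18, 29, 13), (d, 36, 29, n, 18, 32, 31), (d, 36, 29, n, 22, 29, 13), (d, 36, 29, n, 22, 32, 31), (d, 36, 29, n, 25, 29, 13), (d, 36, 29, n, 25, 32, 31), (d, 36, 29, n, 27, 29, 13), (d, 36, 29, n, 27, 32, 31), (d, 36, 29, n, 32, 29, 13), (d, 36, 29, n, 32, 32, 31), (d, 36, 29, n, 37, 29, 13), (d, 36, 29, n, 37, 32, 31), (d, 36, 29, n, 8, 29, 13), (d, 36, 29, n, 8, 32, 31)}
π[B, G]: project onto (B, G) (31 duplicate(s) eliminated) → {(d, a), (d, d), (d, n), (d, x)}
Apply σ_{G ≠ n and B = d}; surviving tuples: {(d, a), (d, d), (d, x)}

{(d, a), (d, d), (d, x)}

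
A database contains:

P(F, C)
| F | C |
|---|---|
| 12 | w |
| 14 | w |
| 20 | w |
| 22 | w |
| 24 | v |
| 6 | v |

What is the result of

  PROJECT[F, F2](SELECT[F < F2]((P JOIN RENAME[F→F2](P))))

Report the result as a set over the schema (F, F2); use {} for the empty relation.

ρ[F→F2]: schema becomes (F2, C); tuples unchanged.
P ⋈ RENAME[F→F2](P) (natural join on C): {(12, w, 12), (12, w, 14), (12, w, 20), (12, w, 22), (14, w, 12), (14, w, 14), (14, w, 20), (14, w, 22), (20, w, 12), (20, w, 14), (20, w, 20), (20, w, 22), (22, w, 12), (22, w, 14), (22, w, 20), (22, w, 22), (24, v, 24), (24, v, 6), (6, v, 24), (6, v, 6)}
σ[F < F2]: keep tuples satisfying F < F2 → {(12, w, 14), (12, w, 20), (12, w, 22), (14, w, 20), (14, w, 22), (20, w, 22), (6, v, 24)}
Projecting to F, F2: {(12, 14), (12, 20), (12, 22), (14, 20), (14, 22), (20, 22), (6, 24)}

{(12, 14), (12, 20), (12, 22), (14, 20), (14, 22), (20, 22), (6, 24)}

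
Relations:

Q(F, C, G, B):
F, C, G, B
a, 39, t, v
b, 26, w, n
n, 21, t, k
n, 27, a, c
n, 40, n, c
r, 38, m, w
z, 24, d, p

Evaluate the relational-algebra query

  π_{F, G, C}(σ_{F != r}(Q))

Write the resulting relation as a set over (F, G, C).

{(a, t, 39), (b, w, 26), (n, a, 27), (n, n, 40), (n, t, 21), (z, d, 24)}

Filtering on F != r leaves {(a, 39, t, v), (b, 26, w, n), (n, 21, t, k), (n, 27, a, c), (n, 40, n, c), (z, 24, d, p)}.
Projecting to F, G, C: {(a, t, 39), (b, w, 26), (n, a, 27), (n, n, 40), (n, t, 21), (z, d, 24)}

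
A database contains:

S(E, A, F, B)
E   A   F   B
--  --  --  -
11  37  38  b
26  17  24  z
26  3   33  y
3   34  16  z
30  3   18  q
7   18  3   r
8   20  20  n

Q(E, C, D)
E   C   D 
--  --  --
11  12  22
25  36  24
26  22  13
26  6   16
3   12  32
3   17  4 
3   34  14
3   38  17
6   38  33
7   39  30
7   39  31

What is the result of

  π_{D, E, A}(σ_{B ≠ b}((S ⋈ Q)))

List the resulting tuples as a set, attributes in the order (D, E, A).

{(13, 26, 17), (13, 26, 3), (14, 3, 34), (16, 26, 17), (16, 26, 3), (17, 3, 34), (30, 7, 18), (31, 7, 18), (32, 3, 34), (4, 3, 34)}

S ⋈ Q (natural join on E): {(11, 37, 38, b, 12, 22), (26, 17, 24, z, 22, 13), (26, 17, 24, z, 6, 16), (26, 3, 33, y, 22, 13), (26, 3, 33, y, 6, 16), (3, 34, 16, z, 12, 32), (3, 34, 16, z, 17, 4), (3, 34, 16, z, 34, 14), (3, 34, 16, z, 38, 17), (7, 18, 3, r, 39, 30), (7, 18, 3, r, 39, 31)}
Apply σ_{B ≠ b}; surviving tuples: {(26, 17, 24, z, 22, 13), (26, 17, 24, z, 6, 16), (26, 3, 33, y, 22, 13), (26, 3, 33, y, 6, 16), (3, 34, 16, z, 12, 32), (3, 34, 16, z, 17, 4), (3, 34, 16, z, 34, 14), (3, 34, 16, z, 38, 17), (7, 18, 3, r, 39, 30), (7, 18, 3, r, 39, 31)}
π[D, E, A]: project onto (D, E, A) → {(13, 26, 17), (13, 26, 3), (14, 3, 34), (16, 26, 17), (16, 26, 3), (17, 3, 34), (30, 7, 18), (31, 7, 18), (32, 3, 34), (4, 3, 34)}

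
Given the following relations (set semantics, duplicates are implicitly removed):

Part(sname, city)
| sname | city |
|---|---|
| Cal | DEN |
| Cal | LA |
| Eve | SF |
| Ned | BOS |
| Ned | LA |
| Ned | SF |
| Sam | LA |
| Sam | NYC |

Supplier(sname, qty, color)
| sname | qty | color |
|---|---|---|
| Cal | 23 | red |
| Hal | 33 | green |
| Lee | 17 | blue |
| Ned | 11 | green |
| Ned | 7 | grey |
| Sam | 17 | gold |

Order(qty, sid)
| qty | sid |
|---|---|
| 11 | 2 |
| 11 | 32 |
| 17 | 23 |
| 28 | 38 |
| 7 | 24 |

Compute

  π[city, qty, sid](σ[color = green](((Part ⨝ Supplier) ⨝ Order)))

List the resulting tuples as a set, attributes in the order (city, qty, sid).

{(BOS, 11, 2), (BOS, 11, 32), (LA, 11, 2), (LA, 11, 32), (SF, 11, 2), (SF, 11, 32)}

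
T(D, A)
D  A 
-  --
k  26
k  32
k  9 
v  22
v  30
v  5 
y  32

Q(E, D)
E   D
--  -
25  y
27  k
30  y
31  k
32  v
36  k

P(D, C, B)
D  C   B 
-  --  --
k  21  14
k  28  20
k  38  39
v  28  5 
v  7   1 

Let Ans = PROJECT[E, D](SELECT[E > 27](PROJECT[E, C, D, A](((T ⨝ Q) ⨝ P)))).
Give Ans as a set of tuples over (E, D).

T ⋈ Q (natural join on D): {(k, 26, 27), (k, 26, 31), (k, 26, 36), (k, 32, 27), (k, 32, 31), (k, 32, 36), (k, 9, 27), (k, 9, 31), (k, 9, 36), (v, 22, 32), (v, 30, 32), (v, 5, 32), (y, 32, 25), (y, 32, 30)}
(T ⨝ Q) ⋈ P (natural join on D): {(k, 26, 27, 21, 14), (k, 26, 27, 28, 20), (k, 26, 27, 38, 39), (k, 26, 31, 21, 14), (k, 26, 31, 28, 20), (k, 26, 31, 38, 39), (k, 26, 36, 21, 14), (k, 26, 36, 28, 20), (k, 26, 36, 38, 39), (k, 32, 27, 21, 14), (k, 32, 27, 28, 20), (k, 32, 27, 38, 39), (k, 32, 31, 21, 14), (k, 32, 31, 28, 20), (k, 32, 31, 38, 39), (k, 32, 36, 21, 14), (k, 32, 36, 28, 20), (k, 32, 36, 38, 39), (k, 9, 27, 21, 14), (k, 9, 27, 28, 20), (k, 9, 27, 38, 39), (k, 9, 31, 21, 14), (k, 9, 31, 28, 20), (k, 9, 31, 38, 39), (k, 9, 36, 21, 14), (k, 9, 36, 28, 20), (k, 9, 36, 38, 39), (v, 22, 32, 28, 5), (v, 22, 32, 7, 1), (v, 30, 32, 28, 5), (v, 30, 32, 7, 1), (v, 5, 32, 28, 5), (v, 5, 32, 7, 1)}
π[E, C, D, A]: project onto (E, C, D, A) → {(27, 21, k, 26), (27, 21, k, 32), (27, 21, k, 9), (27, 28, k, 26), (27, 28, k, 32), (27, 28, k, 9), (27, 38, k, 26), (27, 38, k, 32), (27, 38, k, 9), (31, 21, k, 26), (31, 21, k, 32), (31, 21, k, 9), (31, 28, k, 26), (31, 28, k, 32), (31, 28, k, 9), (31, 38, k, 26), (31, 38, k, 32), (31, 38, k, 9), (32, 28, v, 22), (32, 28, v, 30), (32, 28, v, 5), (32, 7, v, 22), (32, 7, v, 30), (32, 7, v, 5), (36, 21, k, 26), (36, 21, k, 32), (36, 21, k, 9), (36, 28, k, 26), (36, 28, k, 32), (36, 28, k, 9), (36, 38, k, 26), (36, 38, k, 32), (36, 38, k, 9)}
Filtering on E > 27 leaves {(31, 21, k, 26), (31, 21, k, 32), (31, 21, k, 9), (31, 28, k, 26), (31, 28, k, 32), (31, 28, k, 9), (31, 38, k, 26), (31, 38, k, 32), (31, 38, k, 9), (32, 28, v, 22), (32, 28, v, 30), (32, 28, v, 5), (32, 7, v, 22), (32, 7, v, 30), (32, 7, v, 5), (36, 21, k, 26), (36, 21, k, 32), (36, 21, k, 9), (36, 28, k, 26), (36, 28, k, 32), (36, 28, k, 9), (36, 38, k, 26), (36, 38, k, 32), (36, 38, k, 9)}.
π[E, D]: project onto (E, D) (21 duplicate(s) eliminated) → {(31, k), (32, v), (36, k)}

{(31, k), (32, v), (36, k)}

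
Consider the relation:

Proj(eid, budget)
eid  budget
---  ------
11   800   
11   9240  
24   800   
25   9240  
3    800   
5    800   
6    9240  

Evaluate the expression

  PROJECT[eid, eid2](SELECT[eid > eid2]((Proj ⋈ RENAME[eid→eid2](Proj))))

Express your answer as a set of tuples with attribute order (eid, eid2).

{(11, 3), (11, 5), (11, 6), (24, 11), (24, 3), (24, 5), (25, 11), (25, 6), (5, 3)}

ρ[eid→eid2]: schema becomes (eid2, budget); tuples unchanged.
Natural join on budget: {(11, 800, 11), (11, 800, 24), (11, 800, 3), (11, 800, 5), (11, 9240, 11), (11, 9240, 25), (11, 9240, 6), (24, 800, 11), (24, 800, 24), (24, 800, 3), (24, 800, 5), (25, 9240, 11), (25, 9240, 25), (25, 9240, 6), (3, 800, 11), (3, 800, 24), (3, 800, 3), (3, 800, 5), (5, 800, 11), (5, 800, 24), (5, 800, 3), (5, 800, 5), (6, 9240, 11), (6, 9240, 25), (6, 9240, 6)}
Selection eid > eid2: {(11, 800, 3), (11, 800, 5), (11, 9240, 6), (24, 800, 11), (24, 800, 3), (24, 800, 5), (25, 9240, 11), (25, 9240, 6), (5, 800, 3)}
π_{eid, eid2} gives {(11, 3), (11, 5), (11, 6), (24, 11), (24, 3), (24, 5), (25, 11), (25, 6), (5, 3)}.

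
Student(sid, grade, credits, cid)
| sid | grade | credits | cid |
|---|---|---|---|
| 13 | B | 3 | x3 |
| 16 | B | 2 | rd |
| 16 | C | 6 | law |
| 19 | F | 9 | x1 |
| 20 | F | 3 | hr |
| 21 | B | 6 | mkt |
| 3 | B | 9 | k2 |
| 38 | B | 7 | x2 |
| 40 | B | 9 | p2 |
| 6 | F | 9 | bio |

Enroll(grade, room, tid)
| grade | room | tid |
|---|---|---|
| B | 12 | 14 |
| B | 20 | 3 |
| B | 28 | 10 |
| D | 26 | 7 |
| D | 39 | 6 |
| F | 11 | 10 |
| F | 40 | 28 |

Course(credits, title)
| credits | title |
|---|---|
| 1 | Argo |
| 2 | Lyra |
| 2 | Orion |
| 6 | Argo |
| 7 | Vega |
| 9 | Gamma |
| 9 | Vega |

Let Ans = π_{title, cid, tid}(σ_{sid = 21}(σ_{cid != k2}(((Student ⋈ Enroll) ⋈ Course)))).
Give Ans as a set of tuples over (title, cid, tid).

{(Argo, mkt, 10), (Argo, mkt, 14), (Argo, mkt, 3)}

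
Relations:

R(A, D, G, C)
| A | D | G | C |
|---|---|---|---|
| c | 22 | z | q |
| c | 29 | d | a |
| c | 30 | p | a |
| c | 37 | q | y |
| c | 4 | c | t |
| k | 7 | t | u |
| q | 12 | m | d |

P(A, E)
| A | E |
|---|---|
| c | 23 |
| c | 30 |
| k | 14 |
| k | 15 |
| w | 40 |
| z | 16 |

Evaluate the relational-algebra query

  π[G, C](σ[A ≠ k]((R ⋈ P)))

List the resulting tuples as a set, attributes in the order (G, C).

Natural join on A: {(c, 22, z, q, 23), (c, 22, z, q, 30), (c, 29, d, a, 23), (c, 29, d, a, 30), (c, 30, p, a, 23), (c, 30, p, a, 30), (c, 37, q, y, 23), (c, 37, q, y, 30), (c, 4, c, t, 23), (c, 4, c, t, 30), (k, 7, t, u, 14), (k, 7, t, u, 15)}
Apply σ_{A ≠ k}; surviving tuples: {(c, 22, z, q, 23), (c, 22, z, q, 30), (c, 29, d, a, 23), (c, 29, d, a, 30), (c, 30, p, a, 23), (c, 30, p, a, 30), (c, 37, q, y, 23), (c, 37, q, y, 30), (c, 4, c, t, 23), (c, 4, c, t, 30)}
Projecting to G, C (5 duplicate(s) eliminated): {(c, t), (d, a), (p, a), (q, y), (z, q)}

{(c, t), (d, a), (p, a), (q, y), (z, q)}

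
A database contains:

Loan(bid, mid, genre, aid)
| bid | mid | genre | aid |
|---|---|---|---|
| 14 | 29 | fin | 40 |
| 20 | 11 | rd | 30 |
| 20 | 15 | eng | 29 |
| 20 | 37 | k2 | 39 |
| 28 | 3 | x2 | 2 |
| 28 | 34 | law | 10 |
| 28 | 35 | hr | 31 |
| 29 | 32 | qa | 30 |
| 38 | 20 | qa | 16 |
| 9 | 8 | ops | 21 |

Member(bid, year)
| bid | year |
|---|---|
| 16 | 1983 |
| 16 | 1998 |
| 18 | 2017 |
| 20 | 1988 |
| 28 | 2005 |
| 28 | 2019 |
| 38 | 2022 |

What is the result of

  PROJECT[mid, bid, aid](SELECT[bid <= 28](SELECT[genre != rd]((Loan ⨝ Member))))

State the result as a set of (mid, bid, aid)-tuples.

Joining Loan and Member on bid yields {(20, 11, rd, 30, 1988), (20, 15, eng, 29, 1988), (20, 37, k2, 39, 1988), (28, 3, x2, 2, 2005), (28, 3, x2, 2, 2019), (28, 34, law, 10, 2005), (28, 34, law, 10, 2019), (28, 35, hr, 31, 2005), (28, 35, hr, 31, 2019), (38, 20, qa, 16, 2022)}.
Apply σ_{genre != rd}; surviving tuples: {(20, 15, eng, 29, 1988), (20, 37, k2, 39, 1988), (28, 3, x2, 2, 2005), (28, 3, x2, 2, 2019), (28, 34, law, 10, 2005), (28, 34, law, 10, 2019), (28, 35, hr, 31, 2005), (28, 35, hr, 31, 2019), (38, 20, qa, 16, 2022)}
Apply σ_{bid <= 28}; surviving tuples: {(20, 15, eng, 29, 1988), (20, 37, k2, 39, 1988), (28, 3, x2, 2, 2005), (28, 3, x2, 2, 2019), (28, 34, law, 10, 2005), (28, 34, law, 10, 2019), (28, 35, hr, 31, 2005), (28, 35, hr, 31, 2019)}
Projecting to mid, bid, aid (3 duplicate(s) eliminated): {(15, 20, 29), (3, 28, 2), (34, 28, 10), (35, 28, 31), (37, 20, 39)}

{(15, 20, 29), (3, 28, 2), (34, 28, 10), (35, 28, 31), (37, 20, 39)}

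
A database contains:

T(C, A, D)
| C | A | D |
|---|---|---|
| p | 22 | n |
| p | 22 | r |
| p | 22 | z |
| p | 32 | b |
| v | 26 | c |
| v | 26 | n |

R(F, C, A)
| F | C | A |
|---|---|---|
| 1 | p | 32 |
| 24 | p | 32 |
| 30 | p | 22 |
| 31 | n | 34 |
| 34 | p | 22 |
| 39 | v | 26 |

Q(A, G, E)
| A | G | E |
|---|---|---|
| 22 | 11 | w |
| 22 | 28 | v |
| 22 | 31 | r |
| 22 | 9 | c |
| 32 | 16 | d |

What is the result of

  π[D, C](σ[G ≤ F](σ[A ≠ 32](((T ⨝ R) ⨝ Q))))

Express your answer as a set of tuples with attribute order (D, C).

T ⋈ R (natural join on C, A): {(p, 22, n, 30), (p, 22, n, 34), (p, 22, r, 30), (p, 22, r, 34), (p, 22, z, 30), (p, 22, z, 34), (p, 32, b, 1), (p, 32, b, 24), (v, 26, c, 39), (v, 26, n, 39)}
(T ⨝ R) ⋈ Q (natural join on A): {(p, 22, n, 30, 11, w), (p, 22, n, 30, 28, v), (p, 22, n, 30, 31, r), (p, 22, n, 30, 9, c), (p, 22, n, 34, 11, w), (p, 22, n, 34, 28, v), (p, 22, n, 34, 31, r), (p, 22, n, 34, 9, c), (p, 22, r, 30, 11, w), (p, 22, r, 30, 28, v), (p, 22, r, 30, 31, r), (p, 22, r, 30, 9, c), (p, 22, r, 34, 11, w), (p, 22, r, 34, 28, v), (p, 22, r, 34, 31, r), (p, 22, r, 34, 9, c), (p, 22, z, 30, 11, w), (p, 22, z, 30, 28, v), (p, 22, z, 30, 31, r), (p, 22, z, 30, 9, c), (p, 22, z, 34, 11, w), (p, 22, z, 34, 28, v), (p, 22, z, 34, 31, r), (p, 22, z, 34, 9, c), (p, 32, b, 1, 16, d), (p, 32, b, 24, 16, d)}
Selection A ≠ 32: {(p, 22, n, 30, 11, w), (p, 22, n, 30, 28, v), (p, 22, n, 30, 31, r), (p, 22, n, 30, 9, c), (p, 22, n, 34, 11, w), (p, 22, n, 34, 28, v), (p, 22, n, 34, 31, r), (p, 22, n, 34, 9, c), (p, 22, r, 30, 11, w), (p, 22, r, 30, 28, v), (p, 22, r, 30, 31, r), (p, 22, r, 30, 9, c), (p, 22, r, 34, 11, w), (p, 22, r, 34, 28, v), (p, 22, r, 34, 31, r), (p, 22, r, 34, 9, c), (p, 22, z, 30, 11, w), (p, 22, z, 30, 28, v), (p, 22, z, 30, 31, r), (p, 22, z, 30, 9, c), (p, 22, z, 34, 11, w), (p, 22, z, 34, 28, v), (p, 22, z, 34, 31, r), (p, 22, z, 34, 9, c)}
Selection G ≤ F: {(p, 22, n, 30, 11, w), (p, 22, n, 30, 28, v), (p, 22, n, 30, 9, c), (p, 22, n, 34, 11, w), (p, 22, n, 34, 28, v), (p, 22, n, 34, 31, r), (p, 22, n, 34, 9, c), (p, 22, r, 30, 11, w), (p, 22, r, 30, 28, v), (p, 22, r, 30, 9, c), (p, 22, r, 34, 11, w), (p, 22, r, 34, 28, v), (p, 22, r, 34, 31, r), (p, 22, r, 34, 9, c), (p, 22, z, 30, 11, w), (p, 22, z, 30, 28, v), (p, 22, z, 30, 9, c), (p, 22, z, 34, 11, w), (p, 22, z, 34, 28, v), (p, 22, z, 34, 31, r), (p, 22, z, 34, 9, c)}
Projecting to D, C (18 duplicate(s) eliminated): {(n, p), (r, p), (z, p)}

{(n, p), (r, p), (z, p)}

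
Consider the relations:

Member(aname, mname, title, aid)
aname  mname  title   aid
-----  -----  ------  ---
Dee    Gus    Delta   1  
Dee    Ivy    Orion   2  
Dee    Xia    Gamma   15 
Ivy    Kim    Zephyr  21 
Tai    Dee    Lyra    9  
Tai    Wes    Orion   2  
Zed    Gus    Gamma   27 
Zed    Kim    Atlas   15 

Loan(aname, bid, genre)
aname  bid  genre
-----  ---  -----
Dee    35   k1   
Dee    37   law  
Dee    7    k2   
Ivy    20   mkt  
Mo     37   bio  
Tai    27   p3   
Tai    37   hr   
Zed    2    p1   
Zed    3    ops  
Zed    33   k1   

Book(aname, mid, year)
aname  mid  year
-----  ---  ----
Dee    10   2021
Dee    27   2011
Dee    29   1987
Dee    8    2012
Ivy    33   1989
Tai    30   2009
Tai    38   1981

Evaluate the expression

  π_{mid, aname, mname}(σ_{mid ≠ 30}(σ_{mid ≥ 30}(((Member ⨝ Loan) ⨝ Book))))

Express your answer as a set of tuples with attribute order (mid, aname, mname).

Joining Member and Loan on aname yields {(Dee, Gus, Delta, 1, 35, k1), (Dee, Gus, Delta, 1, 37, law), (Dee, Gus, Delta, 1, 7, k2), (Dee, Ivy, Orion, 2, 35, k1), (Dee, Ivy, Orion, 2, 37, law), (Dee, Ivy, Orion, 2, 7, k2), (Dee, Xia, Gamma, 15, 35, k1), (Dee, Xia, Gamma, 15, 37, law), (Dee, Xia, Gamma, 15, 7, k2), (Ivy, Kim, Zephyr, 21, 20, mkt), (Tai, Dee, Lyra, 9, 27, p3), (Tai, Dee, Lyra, 9, 37, hr), (Tai, Wes, Orion, 2, 27, p3), (Tai, Wes, Orion, 2, 37, hr), (Zed, Gus, Gamma, 27, 2, p1), (Zed, Gus, Gamma, 27, 3, ops), (Zed, Gus, Gamma, 27, 33, k1), (Zed, Kim, Atlas, 15, 2, p1), (Zed, Kim, Atlas, 15, 3, ops), (Zed, Kim, Atlas, 15, 33, k1)}.
Joining (Member ⨝ Loan) and Book on aname yields {(Dee, Gus, Delta, 1, 35, k1, 10, 2021), (Dee, Gus, Delta, 1, 35, k1, 27, 2011), (Dee, Gus, Delta, 1, 35, k1, 29, 1987), (Dee, Gus, Delta, 1, 35, k1, 8, 2012), (Dee, Gus, Delta, 1, 37, law, 10, 2021), (Dee, Gus, Delta, 1, 37, law, 27, 2011), (Dee, Gus, Delta, 1, 37, law, 29, 1987), (Dee, Gus, Delta, 1, 37, law, 8, 2012), (Dee, Gus, Delta, 1, 7, k2, 10, 2021), (Dee, Gus, Delta, 1, 7, k2, 27, 2011), (Dee, Gus, Delta, 1, 7, k2, 29, 1987), (Dee, Gus, Delta, 1, 7, k2, 8, 2012), (Dee, Ivy, Orion, 2, 35, k1, 10, 2021), (Dee, Ivy, Orion, 2, 35, k1, 27, 2011), (Dee, Ivy, Orion, 2, 35, k1, 29, 1987), (Dee, Ivy, Orion, 2, 35, k1, 8, 2012), (Dee, Ivy, Orion, 2, 37, law, 10, 2021), (Dee, Ivy, Orion, 2, 37, law, 27, 2011), (Dee, Ivy, Orion, 2, 37, law, 29, 1987), (Dee, Ivy, Orion, 2, 37, law, 8, 2012), (Dee, Ivy, Orion, 2, 7, k2, 10, 2021), (Dee, Ivy, Orion, 2, 7, k2, 27, 2011), (Dee, Ivy, Orion, 2, 7, k2, 29, 1987), (Dee, Ivy, Orion, 2, 7, k2, 8, 2012), (Dee, Xia, Gamma, 15, 35, k1, 10, 2021), (Dee, Xia, Gamma, 15, 35, k1, 27, 2011), (Dee, Xia, Gamma, 15, 35, k1, 29, 1987), (Dee, Xia, Gamma, 15, 35, k1, 8, 2012), (Dee, Xia, Gamma, 15, 37, law, 10, 2021), (Dee, Xia, Gamma, 15, 37, law, 27, 2011), (Dee, Xia, Gamma, 15, 37, law, 29, 1987), (Dee, Xia, Gamma, 15, 37, law, 8, 2012), (Dee, Xia, Gamma, 15, 7, k2, 10, 2021), (Dee, Xia, Gamma, 15, 7, k2, 27, 2011), (Dee, Xia, Gamma, 15, 7, k2, 29, 1987), (Dee, Xia, Gamma, 15, 7, k2, 8, 2012), (Ivy, Kim, Zephyr, 21, 20, mkt, 33, 1989), (Tai, Dee, Lyra, 9, 27, p3, 30, 2009), (Tai, Dee, Lyra, 9, 27, p3, 38, 1981), (Tai, Dee, Lyra, 9, 37, hr, 30, 2009), (Tai, Dee, Lyra, 9, 37, hr, 38, 1981), (Tai, Wes, Orion, 2, 27, p3, 30, 2009), (Tai, Wes, Orion, 2, 27, p3, 38, 1981), (Tai, Wes, Orion, 2, 37, hr, 30, 2009), (Tai, Wes, Orion, 2, 37, hr, 38, 1981)}.
Apply σ_{mid ≥ 30}; surviving tuples: {(Ivy, Kim, Zephyr, 21, 20, mkt, 33, 1989), (Tai, Dee, Lyra, 9, 27, p3, 30, 2009), (Tai, Dee, Lyra, 9, 27, p3, 38, 1981), (Tai, Dee, Lyra, 9, 37, hr, 30, 2009), (Tai, Dee, Lyra, 9, 37, hr, 38, 1981), (Tai, Wes, Orion, 2, 27, p3, 30, 2009), (Tai, Wes, Orion, 2, 27, p3, 38, 1981), (Tai, Wes, Orion, 2, 37, hr, 30, 2009), (Tai, Wes, Orion, 2, 37, hr, 38, 1981)}
Apply σ_{mid ≠ 30}; surviving tuples: {(Ivy, Kim, Zephyr, 21, 20, mkt, 33, 1989), (Tai, Dee, Lyra, 9, 27, p3, 38, 1981), (Tai, Dee, Lyra, 9, 37, hr, 38, 1981), (Tai, Wes, Orion, 2, 27, p3, 38, 1981), (Tai, Wes, Orion, 2, 37, hr, 38, 1981)}
Projecting to mid, aname, mname (2 duplicate(s) eliminated): {(33, Ivy, Kim), (38, Tai, Dee), (38, Tai, Wes)}

{(33, Ivy, Kim), (38, Tai, Dee), (38, Tai, Wes)}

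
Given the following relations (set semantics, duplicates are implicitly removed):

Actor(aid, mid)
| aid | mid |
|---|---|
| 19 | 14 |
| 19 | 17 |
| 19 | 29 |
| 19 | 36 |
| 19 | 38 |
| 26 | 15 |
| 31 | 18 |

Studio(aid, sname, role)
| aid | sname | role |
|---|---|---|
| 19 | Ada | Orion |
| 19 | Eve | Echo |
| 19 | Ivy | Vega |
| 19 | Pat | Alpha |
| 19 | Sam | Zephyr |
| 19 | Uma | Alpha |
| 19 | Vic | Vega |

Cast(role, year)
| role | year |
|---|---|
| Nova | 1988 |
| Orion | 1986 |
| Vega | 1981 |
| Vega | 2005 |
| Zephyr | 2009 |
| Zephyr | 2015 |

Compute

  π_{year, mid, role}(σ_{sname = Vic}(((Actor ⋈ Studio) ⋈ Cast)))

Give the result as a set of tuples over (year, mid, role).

{(1981, 14, Vega), (1981, 17, Vega), (1981, 29, Vega), (1981, 36, Vega), (1981, 38, Vega), (2005, 14, Vega), (2005, 17, Vega), (2005, 29, Vega), (2005, 36, Vega), (2005, 38, Vega)}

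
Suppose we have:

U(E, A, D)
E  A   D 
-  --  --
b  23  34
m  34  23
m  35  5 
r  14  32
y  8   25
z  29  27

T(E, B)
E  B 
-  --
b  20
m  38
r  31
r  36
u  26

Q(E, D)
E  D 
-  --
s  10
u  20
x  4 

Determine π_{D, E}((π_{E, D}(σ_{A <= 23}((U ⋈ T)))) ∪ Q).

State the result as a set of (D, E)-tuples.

{(10, s), (20, u), (32, r), (34, b), (4, x)}

Natural join on E: {(b, 23, 34, 20), (m, 34, 23, 38), (m, 35, 5, 38), (r, 14, 32, 31), (r, 14, 32, 36)}
Apply σ_{A <= 23}; surviving tuples: {(b, 23, 34, 20), (r, 14, 32, 31), (r, 14, 32, 36)}
Keep only column(s) E, D (1 duplicate(s) eliminated): {(b, 34), (r, 32)}
Union: {(b, 34), (r, 32)} with {(s, 10), (u, 20), (x, 4)} → {(b, 34), (r, 32), (s, 10), (u, 20), (x, 4)}
Keep only column(s) D, E: {(10, s), (20, u), (32, r), (34, b), (4, x)}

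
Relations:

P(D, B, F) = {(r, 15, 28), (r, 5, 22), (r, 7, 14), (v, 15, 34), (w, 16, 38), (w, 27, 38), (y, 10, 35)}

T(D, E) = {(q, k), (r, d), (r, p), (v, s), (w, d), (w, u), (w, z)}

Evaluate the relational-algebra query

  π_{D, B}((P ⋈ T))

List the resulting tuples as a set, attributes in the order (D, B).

Joining P and T on D yields {(r, 15, 28, d), (r, 15, 28, p), (r, 5, 22, d), (r, 5, 22, p), (r, 7, 14, d), (r, 7, 14, p), (v, 15, 34, s), (w, 16, 38, d), (w, 16, 38, u), (w, 16, 38, z), (w, 27, 38, d), (w, 27, 38, u), (w, 27, 38, z)}.
Keep only column(s) D, B (7 duplicate(s) eliminated): {(r, 15), (r, 5), (r, 7), (v, 15), (w, 16), (w, 27)}

{(r, 15), (r, 5), (r, 7), (v, 15), (w, 16), (w, 27)}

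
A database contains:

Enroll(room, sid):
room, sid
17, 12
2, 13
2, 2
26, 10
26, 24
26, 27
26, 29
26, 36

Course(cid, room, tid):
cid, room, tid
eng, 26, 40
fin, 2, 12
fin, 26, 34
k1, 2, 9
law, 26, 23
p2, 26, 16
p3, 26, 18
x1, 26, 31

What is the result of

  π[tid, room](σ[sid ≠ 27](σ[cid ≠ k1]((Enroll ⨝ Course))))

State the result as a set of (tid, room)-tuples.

{(12, 2), (16, 26), (18, 26), (23, 26), (31, 26), (34, 26), (40, 26)}

Enroll ⋈ Course (natural join on room): {(2, 13, fin, 12), (2, 13, k1, 9), (2, 2, fin, 12), (2, 2, k1, 9), (26, 10, eng, 40), (26, 10, fin, 34), (26, 10, law, 23), (26, 10, p2, 16), (26, 10, p3, 18), (26, 10, x1, 31), (26, 24, eng, 40), (26, 24, fin, 34), (26, 24, law, 23), (26, 24, p2, 16), (26, 24, p3, 18), (26, 24, x1, 31), (26, 27, eng, 40), (26, 27, fin, 34), (26, 27, law, 23), (26, 27, p2, 16), (26, 27, p3, 18), (26, 27, x1, 31), (26, 29, eng, 40), (26, 29, fin, 34), (26, 29, law, 23), (26, 29, p2, 16), (26, 29, p3, 18), (26, 29, x1, 31), (26, 36, eng, 40), (26, 36, fin, 34), (26, 36, law, 23), (26, 36, p2, 16), (26, 36, p3, 18), (26, 36, x1, 31)}
Apply σ_{cid ≠ k1}; surviving tuples: {(2, 13, fin, 12), (2, 2, fin, 12), (26, 10, eng, 40), (26, 10, fin, 34), (26, 10, law, 23), (26, 10, p2, 16), (26, 10, p3, 18), (26, 10, x1, 31), (26, 24, eng, 40), (26, 24, fin, 34), (26, 24, law, 23), (26, 24, p2, 16), (26, 24, p3, 18), (26, 24, x1, 31), (26, 27, eng, 40), (26, 27, fin, 34), (26, 27, law, 23), (26, 27, p2, 16), (26, 27, p3, 18), (26, 27, x1, 31), (26, 29, eng, 40), (26, 29, fin, 34), (26, 29, law, 23), (26, 29, p2, 16), (26, 29, p3, 18), (26, 29, x1, 31), (26, 36, eng, 40), (26, 36, fin, 34), (26, 36, law, 23), (26, 36, p2, 16), (26, 36, p3, 18), (26, 36, x1, 31)}
Apply σ_{sid ≠ 27}; surviving tuples: {(2, 13, fin, 12), (2, 2, fin, 12), (26, 10, eng, 40), (26, 10, fin, 34), (26, 10, law, 23), (26, 10, p2, 16), (26, 10, p3, 18), (26, 10, x1, 31), (26, 24, eng, 40), (26, 24, fin, 34), (26, 24, law, 23), (26, 24, p2, 16), (26, 24, p3, 18), (26, 24, x1, 31), (26, 29, eng, 40), (26, 29, fin, 34), (26, 29, law, 23), (26, 29, p2, 16), (26, 29, p3, 18), (26, 29, x1, 31), (26, 36, eng, 40), (26, 36, fin, 34), (26, 36, law, 23), (26, 36, p2, 16), (26, 36, p3, 18), (26, 36, x1, 31)}
π_{tid, room} gives {(12, 2), (16, 26), (18, 26), (23, 26), (31, 26), (34, 26), (40, 26)} (19 duplicate(s) eliminated).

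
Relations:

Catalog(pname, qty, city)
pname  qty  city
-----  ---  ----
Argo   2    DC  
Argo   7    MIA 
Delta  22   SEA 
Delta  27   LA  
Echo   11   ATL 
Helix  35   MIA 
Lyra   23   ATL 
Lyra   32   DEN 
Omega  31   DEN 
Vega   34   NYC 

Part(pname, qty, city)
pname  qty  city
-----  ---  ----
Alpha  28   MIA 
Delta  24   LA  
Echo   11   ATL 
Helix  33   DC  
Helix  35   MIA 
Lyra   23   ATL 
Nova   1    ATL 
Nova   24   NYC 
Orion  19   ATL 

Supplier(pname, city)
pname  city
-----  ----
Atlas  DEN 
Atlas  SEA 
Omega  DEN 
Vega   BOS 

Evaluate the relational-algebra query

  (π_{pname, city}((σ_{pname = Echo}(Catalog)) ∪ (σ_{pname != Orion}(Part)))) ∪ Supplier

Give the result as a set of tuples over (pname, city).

σ[pname = Echo]: keep tuples satisfying pname = Echo → {(Echo, 11, ATL)}
σ[pname != Orion]: keep tuples satisfying pname != Orion → {(Alpha, 28, MIA), (Delta, 24, LA), (Echo, 11, ATL), (Helix, 33, DC), (Helix, 35, MIA), (Lyra, 23, ATL), (Nova, 1, ATL), (Nova, 24, NYC)}
Union: {(Echo, 11, ATL)} with {(Alpha, 28, MIA), (Delta, 24, LA), (Echo, 11, ATL), (Helix, 33, DC), (Helix, 35, MIA), (Lyra, 23, ATL), (Nova, 1, ATL), (Nova, 24, NYC)} → {(Alpha, 28, MIA), (Delta, 24, LA), (Echo, 11, ATL), (Helix, 33, DC), (Helix, 35, MIA), (Lyra, 23, ATL), (Nova, 1, ATL), (Nova, 24, NYC)}
Keep only column(s) pname, city: {(Alpha, MIA), (Delta, LA), (Echo, ATL), (Helix, DC), (Helix, MIA), (Lyra, ATL), (Nova, ATL), (Nova, NYC)}
Union: {(Alpha, MIA), (Delta, LA), (Echo, ATL), (Helix, DC), (Helix, MIA), (Lyra, ATL), (Nova, ATL), (Nova, NYC)} with {(Atlas, DEN), (Atlas, SEA), (Omega, DEN), (Vega, BOS)} → {(Alpha, MIA), (Atlas, DEN), (Atlas, SEA), (Delta, LA), (Echo, ATL), (Helix, DC), (Helix, MIA), (Lyra, ATL), (Nova, ATL), (Nova, NYC), (Omega, DEN), (Vega, BOS)}

{(Alpha, MIA), (Atlas, DEN), (Atlas, SEA), (Delta, LA), (Echo, ATL), (Helix, DC), (Helix, MIA), (Lyra, ATL), (Nova, ATL), (Nova, NYC), (Omega, DEN), (Vega, BOS)}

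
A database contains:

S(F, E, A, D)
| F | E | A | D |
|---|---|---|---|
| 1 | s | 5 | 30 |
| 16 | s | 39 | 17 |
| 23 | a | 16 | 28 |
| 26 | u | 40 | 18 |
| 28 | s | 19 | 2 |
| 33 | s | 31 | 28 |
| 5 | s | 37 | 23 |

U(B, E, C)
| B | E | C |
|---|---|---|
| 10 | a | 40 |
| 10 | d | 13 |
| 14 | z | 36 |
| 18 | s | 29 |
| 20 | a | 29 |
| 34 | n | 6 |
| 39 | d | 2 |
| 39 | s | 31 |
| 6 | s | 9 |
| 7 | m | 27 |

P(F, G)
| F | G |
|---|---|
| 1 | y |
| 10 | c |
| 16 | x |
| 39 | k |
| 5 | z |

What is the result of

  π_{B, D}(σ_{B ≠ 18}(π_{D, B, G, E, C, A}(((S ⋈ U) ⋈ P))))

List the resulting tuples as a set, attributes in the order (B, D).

{(39, 17), (39, 23), (39, 30), (6, 17), (6, 23), (6, 30)}

S ⋈ U (natural join on E): {(1, s, 5, 30, 18, 29), (1, s, 5, 30, 39, 31), (1, s, 5, 30, 6, 9), (16, s, 39, 17, 18, 29), (16, s, 39, 17, 39, 31), (16, s, 39, 17, 6, 9), (23, a, 16, 28, 10, 40), (23, a, 16, 28, 20, 29), (28, s, 19, 2, 18, 29), (28, s, 19, 2, 39, 31), (28, s, 19, 2, 6, 9), (33, s, 31, 28, 18, 29), (33, s, 31, 28, 39, 31), (33, s, 31, 28, 6, 9), (5, s, 37, 23, 18, 29), (5, s, 37, 23, 39, 31), (5, s, 37, 23, 6, 9)}
(S ⋈ U) ⋈ P (natural join on F): {(1, s, 5, 30, 18, 29, y), (1, s, 5, 30, 39, 31, y), (1, s, 5, 30, 6, 9, y), (16, s, 39, 17, 18, 29, x), (16, s, 39, 17, 39, 31, x), (16, s, 39, 17, 6, 9, x), (5, s, 37, 23, 18, 29, z), (5, s, 37, 23, 39, 31, z), (5, s, 37, 23, 6, 9, z)}
Projecting to D, B, G, E, C, A: {(17, 18, x, s, 29, 39), (17, 39, x, s, 31, 39), (17, 6, x, s, 9, 39), (23, 18, z, s, 29, 37), (23, 39, z, s, 31, 37), (23, 6, z, s, 9, 37), (30, 18, y, s, 29, 5), (30, 39, y, s, 31, 5), (30, 6, y, s, 9, 5)}
Filtering on B ≠ 18 leaves {(17, 39, x, s, 31, 39), (17, 6, x, s, 9, 39), (23, 39, z, s, 31, 37), (23, 6, z, s, 9, 37), (30, 39, y, s, 31, 5), (30, 6, y, s, 9, 5)}.
Projecting to B, D: {(39, 17), (39, 23), (39, 30), (6, 17), (6, 23), (6, 30)}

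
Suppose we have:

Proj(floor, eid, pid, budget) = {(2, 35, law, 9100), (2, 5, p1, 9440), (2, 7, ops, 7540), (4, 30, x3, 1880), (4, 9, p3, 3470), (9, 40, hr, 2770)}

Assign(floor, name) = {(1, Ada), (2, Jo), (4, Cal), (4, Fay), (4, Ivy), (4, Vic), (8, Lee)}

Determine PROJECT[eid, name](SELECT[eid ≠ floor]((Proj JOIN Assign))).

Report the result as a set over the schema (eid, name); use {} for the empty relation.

Proj ⋈ Assign (natural join on floor): {(2, 35, law, 9100, Jo), (2, 5, p1, 9440, Jo), (2, 7, ops, 7540, Jo), (4, 30, x3, 1880, Cal), (4, 30, x3, 1880, Fay), (4, 30, x3, 1880, Ivy), (4, 30, x3, 1880, Vic), (4, 9, p3, 3470, Cal), (4, 9, p3, 3470, Fay), (4, 9, p3, 3470, Ivy), (4, 9, p3, 3470, Vic)}
σ[eid ≠ floor]: keep tuples satisfying eid ≠ floor → {(2, 35, law, 9100, Jo), (2, 5, p1, 9440, Jo), (2, 7, ops, 7540, Jo), (4, 30, x3, 1880, Cal), (4, 30, x3, 1880, Fay), (4, 30, x3, 1880, Ivy), (4, 30, x3, 1880, Vic), (4, 9, p3, 3470, Cal), (4, 9, p3, 3470, Fay), (4, 9, p3, 3470, Ivy), (4, 9, p3, 3470, Vic)}
π_{eid, name} gives {(30, Cal), (30, Fay), (30, Ivy), (30, Vic), (35, Jo), (5, Jo), (7, Jo), (9, Cal), (9, Fay), (9, Ivy), (9, Vic)}.

{(30, Cal), (30, Fay), (30, Ivy), (30, Vic), (35, Jo), (5, Jo), (7, Jo), (9, Cal), (9, Fay), (9, Ivy), (9, Vic)}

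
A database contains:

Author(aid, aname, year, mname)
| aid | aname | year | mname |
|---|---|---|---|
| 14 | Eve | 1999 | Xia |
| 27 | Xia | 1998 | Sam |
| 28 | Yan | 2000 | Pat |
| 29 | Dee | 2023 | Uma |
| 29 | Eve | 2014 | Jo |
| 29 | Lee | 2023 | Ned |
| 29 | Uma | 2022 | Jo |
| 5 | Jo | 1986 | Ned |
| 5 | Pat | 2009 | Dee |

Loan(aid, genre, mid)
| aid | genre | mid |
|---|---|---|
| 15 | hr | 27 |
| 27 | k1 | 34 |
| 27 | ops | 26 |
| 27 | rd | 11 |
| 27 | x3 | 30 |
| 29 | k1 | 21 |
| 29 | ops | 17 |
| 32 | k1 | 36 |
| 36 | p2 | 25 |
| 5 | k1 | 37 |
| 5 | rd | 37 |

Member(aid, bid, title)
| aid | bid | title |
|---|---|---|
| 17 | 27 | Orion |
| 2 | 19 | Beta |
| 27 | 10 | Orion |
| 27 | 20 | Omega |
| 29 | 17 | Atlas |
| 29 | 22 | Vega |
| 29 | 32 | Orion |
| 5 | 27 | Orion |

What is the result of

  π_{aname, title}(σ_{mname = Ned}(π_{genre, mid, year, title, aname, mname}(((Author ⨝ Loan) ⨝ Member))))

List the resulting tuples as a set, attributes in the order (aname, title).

Natural join on aid: {(27, Xia, 1998, Sam, k1, 34), (27, Xia, 1998, Sam, ops, 26), (27, Xia, 1998, Sam, rd, 11), (27, Xia, 1998, Sam, x3, 30), (29, Dee, 2023, Uma, k1, 21), (29, Dee, 2023, Uma, ops, 17), (29, Eve, 2014, Jo, k1, 21), (29, Eve, 2014, Jo, ops, 17), (29, Lee, 2023, Ned, k1, 21), (29, Lee, 2023, Ned, ops, 17), (29, Uma, 2022, Jo, k1, 21), (29, Uma, 2022, Jo, ops, 17), (5, Jo, 1986, Ned, k1, 37), (5, Jo, 1986, Ned, rd, 37), (5, Pat, 2009, Dee, k1, 37), (5, Pat, 2009, Dee, rd, 37)}
Natural join on aid: {(27, Xia, 1998, Sam, k1, 34, 10, Orion), (27, Xia, 1998, Sam, k1, 34, 20, Omega), (27, Xia, 1998, Sam, ops, 26, 10, Orion), (27, Xia, 1998, Sam, ops, 26, 20, Omega), (27, Xia, 1998, Sam, rd, 11, 10, Orion), (27, Xia, 1998, Sam, rd, 11, 20, Omega), (27, Xia, 1998, Sam, x3, 30, 10, Orion), (27, Xia, 1998, Sam, x3, 30, 20, Omega), (29, Dee, 2023, Uma, k1, 21, 17, Atlas), (29, Dee, 2023, Uma, k1, 21, 22, Vega), (29, Dee, 2023, Uma, k1, 21, 32, Orion), (29, Dee, 2023, Uma, ops, 17, 17, Atlas), (29, Dee, 2023, Uma, ops, 17, 22, Vega), (29, Dee, 2023, Uma, ops, 17, 32, Orion), (29, Eve, 2014, Jo, k1, 21, 17, Atlas), (29, Eve, 2014, Jo, k1, 21, 22, Vega), (29, Eve, 2014, Jo, k1, 21, 32, Orion), (29, Eve, 2014, Jo, ops, 17, 17, Atlas), (29, Eve, 2014, Jo, ops, 17, 22, Vega), (29, Eve, 2014, Jo, ops, 17, 32, Orion), (29, Lee, 2023, Ned, k1, 21, 17, Atlas), (29, Lee, 2023, Ned, k1, 21, 22, Vega), (29, Lee, 2023, Ned, k1, 21, 32, Orion), (29, Lee, 2023, Ned, ops, 17, 17, Atlas), (29, Lee, 2023, Ned, ops, 17, 22, Vega), (29, Lee, 2023, Ned, ops, 17, 32, Orion), (29, Uma, 2022, Jo, k1, 21, 17, Atlas), (29, Uma, 2022, Jo, k1, 21, 22, Vega), (29, Uma, 2022, Jo, k1, 21, 32, Orion), (29, Uma, 2022, Jo, ops, 17, 17, Atlas), (29, Uma, 2022, Jo, ops, 17, 22, Vega), (29, Uma, 2022, Jo, ops, 17, 32, Orion), (5, Jo, 1986, Ned, k1, 37, 27, Orion), (5, Jo, 1986, Ned, rd, 37, 27, Orion), (5, Pat, 2009, Dee, k1, 37, 27, Orion), (5, Pat, 2009, Dee, rd, 37, 27, Orion)}
π[genre, mid, year, title, aname, mname]: project onto (genre, mid, year, title, aname, mname) → {(k1, 21, 2014, Atlas, Eve, Jo), (k1, 21, 2014, Orion, Eve, Jo), (k1, 21, 2014, Vega, Eve, Jo), (k1, 21, 2022, Atlas, Uma, Jo), (k1, 21, 2022, Orion, Uma, Jo), (k1, 21, 2022, Vega, Uma, Jo), (k1, 21, 2023, Atlas, Dee, Uma), (k1, 21, 2023, Atlas, Lee, Ned), (k1, 21, 2023, Orion, Dee, Uma), (k1, 21, 2023, Orion, Lee, Ned), (k1, 21, 2023, Vega, Dee, Uma), (k1, 21, 2023, Vega, Lee, Ned), (k1, 34, 1998, Omega, Xia, Sam), (k1, 34, 1998, Orion, Xia, Sam), (k1, 37, 1986, Orion, Jo, Ned), (k1, 37, 2009, Orion, Pat, Dee), (ops, 17, 2014, Atlas, Eve, Jo), (ops, 17, 2014, Orion, Eve, Jo), (ops, 17, 2014, Vega, Eve, Jo), (ops, 17, 2022, Atlas, Uma, Jo), (ops, 17, 2022, Orion, Uma, Jo), (ops, 17, 2022, Vega, Uma, Jo), (ops, 17, 2023, Atlas, Dee, Uma), (ops, 17, 2023, Atlas, Lee, Ned), (ops, 17, 2023, Orion, Dee, Uma), (ops, 17, 2023, Orion, Lee, Ned), (ops, 17, 2023, Vega, Dee, Uma), (ops, 17, 2023, Vega, Lee, Ned), (ops, 26, 1998, Omega, Xia, Sam), (ops, 26, 1998, Orion, Xia, Sam), (rd, 11, 1998, Omega, Xia, Sam), (rd, 11, 1998, Orion, Xia, Sam), (rd, 37, 1986, Orion, Jo, Ned), (rd, 37, 2009, Orion, Pat, Dee), (x3, 30, 1998, Omega, Xia, Sam), (x3, 30, 1998, Orion, Xia, Sam)}
σ[mname = Ned]: keep tuples satisfying mname = Ned → {(k1, 21, 2023, Atlas, Lee, Ned), (k1, 21, 2023, Orion, Lee, Ned), (k1, 21, 2023, Vega, Lee, Ned), (k1, 37, 1986, Orion, Jo, Ned), (ops, 17, 2023, Atlas, Lee, Ned), (ops, 17, 2023, Orion, Lee, Ned), (ops, 17, 2023, Vega, Lee, Ned), (rd, 37, 1986, Orion, Jo, Ned)}
π[aname, title]: project onto (aname, title) (4 duplicate(s) eliminated) → {(Jo, Orion), (Lee, Atlas), (Lee, Orion), (Lee, Vega)}

{(Jo, Orion), (Lee, Atlas), (Lee, Orion), (Lee, Vega)}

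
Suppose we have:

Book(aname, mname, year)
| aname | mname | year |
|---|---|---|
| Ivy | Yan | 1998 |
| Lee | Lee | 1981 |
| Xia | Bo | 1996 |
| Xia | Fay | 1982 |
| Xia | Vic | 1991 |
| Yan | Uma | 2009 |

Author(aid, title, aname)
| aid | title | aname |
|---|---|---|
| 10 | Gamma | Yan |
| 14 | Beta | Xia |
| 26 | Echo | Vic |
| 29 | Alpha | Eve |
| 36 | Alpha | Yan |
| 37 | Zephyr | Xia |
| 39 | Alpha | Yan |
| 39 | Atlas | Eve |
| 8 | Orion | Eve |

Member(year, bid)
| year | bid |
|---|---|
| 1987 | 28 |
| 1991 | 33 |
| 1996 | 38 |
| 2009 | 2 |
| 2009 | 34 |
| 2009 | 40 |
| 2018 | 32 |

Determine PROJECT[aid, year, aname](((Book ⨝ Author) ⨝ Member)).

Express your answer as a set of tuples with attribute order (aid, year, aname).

Book ⋈ Author (natural join on aname): {(Xia, Bo, 1996, 14, Beta), (Xia, Bo, 1996, 37, Zephyr), (Xia, Fay, 1982, 14, Beta), (Xia, Fay, 1982, 37, Zephyr), (Xia, Vic, 1991, 14, Beta), (Xia, Vic, 1991, 37, Zephyr), (Yan, Uma, 2009, 10, Gamma), (Yan, Uma, 2009, 36, Alpha), (Yan, Uma, 2009, 39, Alpha)}
(Book ⨝ Author) ⋈ Member (natural join on year): {(Xia, Bo, 1996, 14, Beta, 38), (Xia, Bo, 1996, 37, Zephyr, 38), (Xia, Vic, 1991, 14, Beta, 33), (Xia, Vic, 1991, 37, Zephyr, 33), (Yan, Uma, 2009, 10, Gamma, 2), (Yan, Uma, 2009, 10, Gamma, 34), (Yan, Uma, 2009, 10, Gamma, 40), (Yan, Uma, 2009, 36, Alpha, 2), (Yan, Uma, 2009, 36, Alpha, 34), (Yan, Uma, 2009, 36, Alpha, 40), (Yan, Uma, 2009, 39, Alpha, 2), (Yan, Uma, 2009, 39, Alpha, 34), (Yan, Uma, 2009, 39, Alpha, 40)}
π[aid, year, aname]: project onto (aid, year, aname) (6 duplicate(s) eliminated) → {(10, 2009, Yan), (14, 1991, Xia), (14, 1996, Xia), (36, 2009, Yan), (37, 1991, Xia), (37, 1996, Xia), (39, 2009, Yan)}

{(10, 2009, Yan), (14, 1991, Xia), (14, 1996, Xia), (36, 2009, Yan), (37, 1991, Xia), (37, 1996, Xia), (39, 2009, Yan)}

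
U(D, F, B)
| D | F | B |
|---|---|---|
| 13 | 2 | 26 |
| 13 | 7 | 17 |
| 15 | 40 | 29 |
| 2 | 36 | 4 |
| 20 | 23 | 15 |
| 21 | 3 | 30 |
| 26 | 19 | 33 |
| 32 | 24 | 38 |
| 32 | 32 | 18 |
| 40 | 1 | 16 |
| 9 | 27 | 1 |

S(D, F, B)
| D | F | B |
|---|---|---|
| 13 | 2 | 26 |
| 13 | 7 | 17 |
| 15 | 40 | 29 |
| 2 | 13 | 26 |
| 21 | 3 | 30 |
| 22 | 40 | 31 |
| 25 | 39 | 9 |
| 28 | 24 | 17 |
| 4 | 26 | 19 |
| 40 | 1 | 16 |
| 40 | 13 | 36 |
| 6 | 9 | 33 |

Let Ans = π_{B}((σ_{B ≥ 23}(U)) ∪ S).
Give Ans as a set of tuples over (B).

σ[B ≥ 23]: keep tuples satisfying B ≥ 23 → {(13, 2, 26), (15, 40, 29), (21, 3, 30), (26, 19, 33), (32, 24, 38)}
Taking the union: {(13, 2, 26), (13, 7, 17), (15, 40, 29), (2, 13, 26), (21, 3, 30), (22, 40, 31), (25, 39, 9), (26, 19, 33), (28, 24, 17), (32, 24, 38), (4, 26, 19), (40, 1, 16), (40, 13, 36), (6, 9, 33)}
Projecting to B (3 duplicate(s) eliminated): {16, 17, 19, 26, 29, 30, 31, 33, 36, 38, 9}

{16, 17, 19, 26, 29, 30, 31, 33, 36, 38, 9}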